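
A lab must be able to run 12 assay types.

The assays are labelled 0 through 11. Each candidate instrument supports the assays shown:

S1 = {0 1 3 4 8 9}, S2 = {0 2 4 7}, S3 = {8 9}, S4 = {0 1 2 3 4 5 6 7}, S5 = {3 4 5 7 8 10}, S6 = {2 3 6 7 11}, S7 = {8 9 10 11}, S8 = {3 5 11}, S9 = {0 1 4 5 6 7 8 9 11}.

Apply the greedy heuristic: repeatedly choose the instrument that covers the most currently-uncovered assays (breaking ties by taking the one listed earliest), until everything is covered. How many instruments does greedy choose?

Greedy: pick S9 (covers 9 new) → pick S4 (covers 2 new) → pick S5 (covers 1 new). Total picks: 3.
(The true minimum cover uses only 2 instruments, so greedy is not optimal here.)

3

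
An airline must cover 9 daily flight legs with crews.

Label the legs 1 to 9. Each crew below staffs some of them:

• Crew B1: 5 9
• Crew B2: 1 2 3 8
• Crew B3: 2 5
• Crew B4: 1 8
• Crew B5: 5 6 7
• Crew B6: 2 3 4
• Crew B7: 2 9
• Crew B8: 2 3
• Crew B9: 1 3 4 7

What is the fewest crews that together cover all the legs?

Take {B4, B5, B6, B7}. Their union is {1, 2, 3, 4, 5, 6, 7, 8, 9}, which is all 9 legs.
No 3 of the 9 crews cover everything (all 84 combinations miss at least one leg), so 4 is optimal.

4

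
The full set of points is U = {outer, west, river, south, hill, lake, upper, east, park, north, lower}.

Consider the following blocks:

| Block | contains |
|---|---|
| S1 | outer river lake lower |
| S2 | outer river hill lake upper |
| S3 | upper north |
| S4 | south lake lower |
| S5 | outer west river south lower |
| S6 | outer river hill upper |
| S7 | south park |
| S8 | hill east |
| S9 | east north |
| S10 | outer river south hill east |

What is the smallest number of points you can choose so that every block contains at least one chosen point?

H = {outer, south, hill, north} meets every block (each contains at least one member of H), and |H| = 4.
The blocks S1, S3, S7, S8 are pairwise disjoint, so any hitting set needs a separate point for each — at least 4. Hence 4 is optimal.

4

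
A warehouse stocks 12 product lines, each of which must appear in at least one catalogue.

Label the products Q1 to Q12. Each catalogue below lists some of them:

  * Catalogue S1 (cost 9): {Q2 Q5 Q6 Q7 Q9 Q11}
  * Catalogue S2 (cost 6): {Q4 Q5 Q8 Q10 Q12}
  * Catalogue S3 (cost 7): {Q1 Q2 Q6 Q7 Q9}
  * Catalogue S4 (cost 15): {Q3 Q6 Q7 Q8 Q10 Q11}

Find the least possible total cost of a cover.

S2, S3, S4 together cover every product (S2 ∪ S3 ∪ S4 = {Q1, Q2, Q3, Q4, Q5, Q6, Q7, Q8, Q9, Q10, Q11, Q12}); total cost 6 + 7 + 15 = 28.
No covering selection has total cost below 28.

28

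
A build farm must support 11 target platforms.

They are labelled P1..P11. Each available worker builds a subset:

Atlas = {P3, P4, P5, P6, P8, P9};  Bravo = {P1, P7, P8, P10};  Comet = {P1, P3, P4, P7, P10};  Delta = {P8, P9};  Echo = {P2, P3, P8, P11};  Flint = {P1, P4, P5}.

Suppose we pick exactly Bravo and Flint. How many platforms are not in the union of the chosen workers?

Union of Bravo, Flint = {P1, P4, P5, P7, P8, P10}.
Not covered: P2, P3, P6, P9, P11 — 5 platforms.

5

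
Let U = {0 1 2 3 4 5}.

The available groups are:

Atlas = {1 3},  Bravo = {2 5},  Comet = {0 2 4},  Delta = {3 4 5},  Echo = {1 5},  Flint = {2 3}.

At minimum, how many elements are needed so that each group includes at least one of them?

Take H = {1, 2, 4}. Each listed group contains at least one of these, so H is a hitting set of size 3.
No choice of 2 elements meets every group, so 3 is the minimum.

3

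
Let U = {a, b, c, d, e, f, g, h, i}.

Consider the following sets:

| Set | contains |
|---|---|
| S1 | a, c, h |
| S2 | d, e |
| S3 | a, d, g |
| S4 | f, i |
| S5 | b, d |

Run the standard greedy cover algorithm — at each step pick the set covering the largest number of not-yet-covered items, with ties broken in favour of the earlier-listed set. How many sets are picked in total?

Greedy: pick S1 (covers 3 new) → pick S2 (covers 2 new) → pick S4 (covers 2 new) → pick S3 (covers 1 new) → pick S5 (covers 1 new). Total picks: 5.

5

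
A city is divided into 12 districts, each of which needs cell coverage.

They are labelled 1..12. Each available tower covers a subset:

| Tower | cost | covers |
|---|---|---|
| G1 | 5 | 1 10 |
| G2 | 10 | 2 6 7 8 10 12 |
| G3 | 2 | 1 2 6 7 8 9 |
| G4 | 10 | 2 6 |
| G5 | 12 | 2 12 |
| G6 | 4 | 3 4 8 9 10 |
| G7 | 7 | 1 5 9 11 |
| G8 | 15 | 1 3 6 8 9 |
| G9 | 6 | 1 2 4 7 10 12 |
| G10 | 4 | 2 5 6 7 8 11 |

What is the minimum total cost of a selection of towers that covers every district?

G6, G9, G10 together cover every district (G6 ∪ G9 ∪ G10 = {1, 2, 3, 4, 5, 6, 7, 8, 9, 10, 11, 12}); total cost 4 + 6 + 4 = 14.
The greedy pick G3, G6, G10, G9 costs 16; no covering selection beats 14.

14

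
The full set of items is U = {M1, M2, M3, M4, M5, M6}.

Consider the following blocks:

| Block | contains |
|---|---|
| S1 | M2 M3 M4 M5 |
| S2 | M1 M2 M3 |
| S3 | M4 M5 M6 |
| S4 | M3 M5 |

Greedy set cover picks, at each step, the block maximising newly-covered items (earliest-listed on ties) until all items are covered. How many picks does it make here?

Greedy: pick S1 (covers 4 new) → pick S2 (covers 1 new) → pick S3 (covers 1 new). Total picks: 3.
(The true minimum cover uses only 2 blocks, so greedy is not optimal here.)

3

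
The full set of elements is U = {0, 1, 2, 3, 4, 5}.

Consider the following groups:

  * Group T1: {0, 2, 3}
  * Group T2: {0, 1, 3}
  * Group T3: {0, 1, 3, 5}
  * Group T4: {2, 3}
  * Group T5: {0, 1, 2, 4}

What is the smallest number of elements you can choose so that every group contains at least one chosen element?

Take H = {0, 2}. Each listed group contains at least one of these, so H is a hitting set of size 2.
No single element lies in every group, so at least 2 are needed and 2 is optimal.

2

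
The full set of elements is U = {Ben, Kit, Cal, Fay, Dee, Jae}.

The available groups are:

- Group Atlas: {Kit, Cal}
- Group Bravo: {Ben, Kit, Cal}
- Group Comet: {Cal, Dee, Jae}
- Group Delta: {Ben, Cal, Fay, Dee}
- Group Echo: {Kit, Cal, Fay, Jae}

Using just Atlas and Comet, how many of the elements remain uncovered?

Union of Atlas, Comet = {Kit, Cal, Dee, Jae}.
Not covered: Ben, Fay — 2 elements.

2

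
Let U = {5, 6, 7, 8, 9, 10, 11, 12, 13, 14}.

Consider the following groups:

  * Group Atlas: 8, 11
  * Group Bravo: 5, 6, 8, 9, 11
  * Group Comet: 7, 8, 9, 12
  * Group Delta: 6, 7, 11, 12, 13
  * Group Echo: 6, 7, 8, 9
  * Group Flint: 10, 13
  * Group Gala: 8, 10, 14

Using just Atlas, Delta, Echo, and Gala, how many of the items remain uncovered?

Union of Atlas, Delta, Echo, Gala = {6, 7, 8, 9, 10, 11, 12, 13, 14}.
Not covered: 5 — 1 item.

1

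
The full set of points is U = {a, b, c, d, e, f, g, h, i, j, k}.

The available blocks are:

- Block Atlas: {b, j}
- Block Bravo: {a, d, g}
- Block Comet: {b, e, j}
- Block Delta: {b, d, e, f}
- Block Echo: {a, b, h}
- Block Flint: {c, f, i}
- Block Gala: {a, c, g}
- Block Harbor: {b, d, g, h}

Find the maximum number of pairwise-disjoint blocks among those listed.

3

Bravo, Comet, Flint are pairwise disjoint (Bravo={a,d,g}; Comet={b,e,j}; Flint={c,f,i}).
Every remaining block overlaps one of these, and no 4 of the listed blocks are pairwise disjoint, so 3 is the maximum.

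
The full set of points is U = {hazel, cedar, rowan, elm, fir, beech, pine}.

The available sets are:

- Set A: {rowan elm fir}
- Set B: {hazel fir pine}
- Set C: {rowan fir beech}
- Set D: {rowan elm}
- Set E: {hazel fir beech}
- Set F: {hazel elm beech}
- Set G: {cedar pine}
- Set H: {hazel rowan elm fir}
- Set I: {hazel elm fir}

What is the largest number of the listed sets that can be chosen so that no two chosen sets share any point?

3

D, E, G are pairwise disjoint (D={rowan,elm}; E={hazel,fir,beech}; G={cedar,pine}).
Every remaining set overlaps one of these, and no 4 of the listed sets are pairwise disjoint, so 3 is the maximum.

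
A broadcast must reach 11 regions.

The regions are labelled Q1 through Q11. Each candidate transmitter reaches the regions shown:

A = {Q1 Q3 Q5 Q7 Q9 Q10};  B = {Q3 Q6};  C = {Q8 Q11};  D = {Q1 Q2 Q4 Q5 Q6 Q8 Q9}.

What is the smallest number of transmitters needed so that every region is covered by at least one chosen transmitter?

3

Take {A, C, D}. Their union is {Q1, Q2, Q3, Q4, Q5, Q6, Q7, Q8, Q9, Q10, Q11}, which is all 11 regions.
Only D contains Q2, so D is forced; the remaining 4 regions need at least 2 more transmitters (each remaining transmitter adds at most 3) — so at least 3 transmitters are needed, and 3 is optimal.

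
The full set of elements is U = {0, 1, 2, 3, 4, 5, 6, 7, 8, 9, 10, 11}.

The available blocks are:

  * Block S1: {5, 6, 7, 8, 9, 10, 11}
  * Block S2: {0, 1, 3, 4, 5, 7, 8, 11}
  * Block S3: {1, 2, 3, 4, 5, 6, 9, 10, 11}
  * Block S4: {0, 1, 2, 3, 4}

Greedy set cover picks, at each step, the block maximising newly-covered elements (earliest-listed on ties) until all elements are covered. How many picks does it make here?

Greedy: pick S3 (covers 9 new) → pick S2 (covers 3 new). Total picks: 2.

2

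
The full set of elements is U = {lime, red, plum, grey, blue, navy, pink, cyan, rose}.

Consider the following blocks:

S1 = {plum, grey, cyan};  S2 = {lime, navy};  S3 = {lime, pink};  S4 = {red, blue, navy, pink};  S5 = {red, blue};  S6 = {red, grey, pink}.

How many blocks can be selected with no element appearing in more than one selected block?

S1, S3, S5 are pairwise disjoint (S1={plum,grey,cyan}; S3={lime,pink}; S5={red,blue}).
Every remaining block overlaps one of these, and no 4 of the listed blocks are pairwise disjoint, so 3 is the maximum.

3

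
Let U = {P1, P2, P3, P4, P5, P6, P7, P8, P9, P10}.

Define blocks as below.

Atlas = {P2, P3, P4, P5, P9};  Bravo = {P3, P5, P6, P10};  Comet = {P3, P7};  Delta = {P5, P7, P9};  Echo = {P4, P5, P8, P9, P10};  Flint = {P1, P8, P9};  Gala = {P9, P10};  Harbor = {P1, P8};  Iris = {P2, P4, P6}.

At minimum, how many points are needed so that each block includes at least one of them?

4

Take H = {P1, P6, P7, P9}. Each listed block contains at least one of these, so H is a hitting set of size 4.
The blocks Comet, Gala, Harbor, Iris are pairwise disjoint, so any hitting set needs a separate point for each — at least 4. Hence 4 is optimal.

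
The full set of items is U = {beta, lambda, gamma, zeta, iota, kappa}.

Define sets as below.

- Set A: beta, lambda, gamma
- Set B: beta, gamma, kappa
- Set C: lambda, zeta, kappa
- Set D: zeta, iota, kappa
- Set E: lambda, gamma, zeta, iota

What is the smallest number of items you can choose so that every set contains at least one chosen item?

Take H = {gamma, kappa}. Each listed set contains at least one of these, so H is a hitting set of size 2.
The sets A, D are pairwise disjoint, so any hitting set needs a separate item for each — at least 2. Hence 2 is optimal.

2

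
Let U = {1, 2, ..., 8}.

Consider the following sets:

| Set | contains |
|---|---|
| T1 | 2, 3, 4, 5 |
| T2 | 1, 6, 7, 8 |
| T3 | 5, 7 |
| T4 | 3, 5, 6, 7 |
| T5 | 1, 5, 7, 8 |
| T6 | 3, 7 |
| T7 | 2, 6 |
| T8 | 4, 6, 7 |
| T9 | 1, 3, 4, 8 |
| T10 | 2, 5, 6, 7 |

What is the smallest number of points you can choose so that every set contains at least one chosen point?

3

Take H = {3, 5, 6}. Each listed set contains at least one of these, so H is a hitting set of size 3.
The sets T3, T7, T9 are pairwise disjoint, so any hitting set needs a separate point for each — at least 3. Hence 3 is optimal.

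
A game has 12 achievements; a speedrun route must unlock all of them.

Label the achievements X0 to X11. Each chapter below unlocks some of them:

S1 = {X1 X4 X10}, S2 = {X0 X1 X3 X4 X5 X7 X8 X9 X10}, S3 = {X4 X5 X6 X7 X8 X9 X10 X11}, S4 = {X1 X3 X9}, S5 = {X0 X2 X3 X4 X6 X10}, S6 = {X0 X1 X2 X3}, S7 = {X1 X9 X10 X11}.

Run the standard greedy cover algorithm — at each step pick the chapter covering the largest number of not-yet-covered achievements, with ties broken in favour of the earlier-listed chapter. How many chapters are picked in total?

Greedy: pick S2 (covers 9 new) → pick S3 (covers 2 new) → pick S5 (covers 1 new). Total picks: 3.
(The true minimum cover uses only 2 chapters, so greedy is not optimal here.)

3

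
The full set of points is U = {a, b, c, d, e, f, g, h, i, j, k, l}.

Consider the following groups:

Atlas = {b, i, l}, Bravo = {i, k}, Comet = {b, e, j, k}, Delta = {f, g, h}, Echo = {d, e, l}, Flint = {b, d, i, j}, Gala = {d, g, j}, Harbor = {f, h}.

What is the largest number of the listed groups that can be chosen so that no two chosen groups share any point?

Bravo, Echo, Harbor are pairwise disjoint (Bravo={i,k}; Echo={d,e,l}; Harbor={f,h}).
Every remaining group overlaps one of these, and no 4 of the listed groups are pairwise disjoint, so 3 is the maximum.

3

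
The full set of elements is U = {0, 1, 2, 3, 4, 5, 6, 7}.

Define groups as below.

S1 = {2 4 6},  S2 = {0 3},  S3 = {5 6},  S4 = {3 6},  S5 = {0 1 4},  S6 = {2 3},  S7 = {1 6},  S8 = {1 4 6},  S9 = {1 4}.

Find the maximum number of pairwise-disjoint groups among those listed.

S3, S5, S6 are pairwise disjoint (S3={5,6}; S5={0,1,4}; S6={2,3}).
Every remaining group overlaps one of these, and no 4 of the listed groups are pairwise disjoint, so 3 is the maximum.

3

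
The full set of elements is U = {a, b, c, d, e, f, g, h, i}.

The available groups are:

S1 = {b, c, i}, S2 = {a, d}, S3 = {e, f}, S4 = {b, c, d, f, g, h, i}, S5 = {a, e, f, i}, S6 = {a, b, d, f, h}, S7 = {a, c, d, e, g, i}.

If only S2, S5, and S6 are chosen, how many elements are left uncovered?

Union of S2, S5, S6 = {a, b, d, e, f, h, i}.
Not covered: c, g — 2 elements.

2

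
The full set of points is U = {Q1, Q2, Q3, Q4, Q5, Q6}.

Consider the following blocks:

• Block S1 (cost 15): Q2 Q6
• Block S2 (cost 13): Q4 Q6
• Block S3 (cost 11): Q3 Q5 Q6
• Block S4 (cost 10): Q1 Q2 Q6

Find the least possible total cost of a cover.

S2, S3, S4 together cover every point (S2 ∪ S3 ∪ S4 = {Q1, Q2, Q3, Q4, Q5, Q6}); total cost 13 + 11 + 10 = 34.
No covering selection has total cost below 34.

34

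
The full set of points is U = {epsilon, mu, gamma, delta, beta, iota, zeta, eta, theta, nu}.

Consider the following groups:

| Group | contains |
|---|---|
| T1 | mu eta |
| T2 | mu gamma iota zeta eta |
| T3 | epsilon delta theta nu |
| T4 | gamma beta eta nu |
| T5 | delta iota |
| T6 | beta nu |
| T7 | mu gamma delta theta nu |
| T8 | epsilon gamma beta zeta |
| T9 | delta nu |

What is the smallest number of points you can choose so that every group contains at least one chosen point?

The 3 points {delta, beta, eta} hit every group.
The groups T1, T5, T6 are pairwise disjoint, so any hitting set needs a separate point for each — at least 3. Hence 3 is optimal.

3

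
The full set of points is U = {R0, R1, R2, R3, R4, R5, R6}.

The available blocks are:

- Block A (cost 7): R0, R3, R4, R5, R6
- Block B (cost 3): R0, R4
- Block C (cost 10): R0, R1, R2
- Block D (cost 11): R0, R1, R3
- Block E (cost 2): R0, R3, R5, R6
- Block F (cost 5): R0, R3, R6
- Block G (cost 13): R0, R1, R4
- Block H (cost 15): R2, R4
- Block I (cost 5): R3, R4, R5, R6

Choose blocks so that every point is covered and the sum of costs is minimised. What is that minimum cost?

15

C, I together cover every point (C ∪ I = {R0, R1, R2, R3, R4, R5, R6}); total cost 10 + 5 = 15.
No covering selection has total cost below 15.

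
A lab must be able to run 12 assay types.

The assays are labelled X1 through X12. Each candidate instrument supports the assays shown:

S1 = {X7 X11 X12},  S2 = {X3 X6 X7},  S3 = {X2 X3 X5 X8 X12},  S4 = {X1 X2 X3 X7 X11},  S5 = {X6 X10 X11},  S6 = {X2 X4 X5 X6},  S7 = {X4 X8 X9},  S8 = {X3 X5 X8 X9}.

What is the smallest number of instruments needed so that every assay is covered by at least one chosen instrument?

4

Take {S3, S4, S5, S7}. Their union is {X1, X2, X3, X4, X5, X6, X7, X8, X9, X10, X11, X12}, which is all 12 assays.
Only S4 contains X1, so S4 is forced; the remaining 7 assays need at least 3 more instruments (each remaining instrument adds at most 3) — so at least 4 instruments are needed, and 4 is optimal.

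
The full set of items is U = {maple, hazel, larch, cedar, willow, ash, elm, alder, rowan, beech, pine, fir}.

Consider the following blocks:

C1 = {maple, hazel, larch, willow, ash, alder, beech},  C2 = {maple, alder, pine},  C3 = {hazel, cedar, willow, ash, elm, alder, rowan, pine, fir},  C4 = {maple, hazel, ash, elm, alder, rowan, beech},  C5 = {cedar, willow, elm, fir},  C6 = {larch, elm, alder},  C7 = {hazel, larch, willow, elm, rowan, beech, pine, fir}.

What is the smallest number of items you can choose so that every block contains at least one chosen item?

H = {elm, alder} meets every block (each contains at least one member of H), and |H| = 2.
The blocks C2, C5 are pairwise disjoint, so any hitting set needs a separate item for each — at least 2. Hence 2 is optimal.

2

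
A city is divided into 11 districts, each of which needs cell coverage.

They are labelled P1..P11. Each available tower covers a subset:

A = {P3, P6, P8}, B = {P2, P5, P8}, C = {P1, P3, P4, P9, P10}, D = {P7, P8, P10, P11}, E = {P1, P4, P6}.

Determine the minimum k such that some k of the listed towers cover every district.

4

A and B and C and D together: A ∪ B ∪ C ∪ D = {P1, P2, P3, P4, P5, P6, P7, P8, P9, P10, P11} — every district is covered.
No 3 of the 5 towers cover everything (all 10 combinations miss at least one district), so 4 is optimal.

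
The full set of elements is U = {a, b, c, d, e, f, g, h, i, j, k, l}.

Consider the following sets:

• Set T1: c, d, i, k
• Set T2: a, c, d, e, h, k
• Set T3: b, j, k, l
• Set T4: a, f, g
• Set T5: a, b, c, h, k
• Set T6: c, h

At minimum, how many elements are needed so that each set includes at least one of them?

3

Take T = {a, c, l}. Each listed set contains at least one of these, so T is a hitting set of size 3.
The sets T3, T4, T6 are pairwise disjoint, so any hitting set needs a separate element for each — at least 3. Hence 3 is optimal.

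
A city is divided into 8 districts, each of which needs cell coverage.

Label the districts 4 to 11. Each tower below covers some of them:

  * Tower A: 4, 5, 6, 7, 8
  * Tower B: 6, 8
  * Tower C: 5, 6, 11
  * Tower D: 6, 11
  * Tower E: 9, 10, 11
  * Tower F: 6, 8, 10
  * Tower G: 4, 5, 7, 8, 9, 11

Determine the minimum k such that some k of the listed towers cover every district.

2

F and G together: F ∪ G = {4, 5, 6, 7, 8, 9, 10, 11} — every district is covered.
No single tower has all 8 districts (the largest, G, has 6), so 2 is optimal.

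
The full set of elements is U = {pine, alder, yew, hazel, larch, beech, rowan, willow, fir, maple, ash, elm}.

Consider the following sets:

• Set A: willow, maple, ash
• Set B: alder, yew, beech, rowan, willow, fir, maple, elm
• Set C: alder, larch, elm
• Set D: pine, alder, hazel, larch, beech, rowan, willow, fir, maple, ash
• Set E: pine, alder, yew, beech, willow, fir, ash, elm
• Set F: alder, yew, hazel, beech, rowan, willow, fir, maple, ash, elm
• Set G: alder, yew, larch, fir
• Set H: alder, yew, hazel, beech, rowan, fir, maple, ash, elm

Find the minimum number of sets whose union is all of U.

Take {D, H}. Their union is {pine, alder, yew, hazel, larch, beech, rowan, willow, fir, maple, ash, elm}, which is all 12 elements.
No single set has all 12 elements (the largest, D, has 10), so 2 is optimal.

2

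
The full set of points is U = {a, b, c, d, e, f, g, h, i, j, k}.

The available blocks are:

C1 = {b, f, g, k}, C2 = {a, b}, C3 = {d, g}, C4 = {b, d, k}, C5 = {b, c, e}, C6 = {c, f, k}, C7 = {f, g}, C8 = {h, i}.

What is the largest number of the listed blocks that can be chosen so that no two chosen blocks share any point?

4

C2, C3, C6, C8 are pairwise disjoint (C2={a,b}; C3={d,g}; C6={c,f,k}; C8={h,i}).
Every remaining block overlaps one of these, and no 5 of the listed blocks are pairwise disjoint, so 4 is the maximum.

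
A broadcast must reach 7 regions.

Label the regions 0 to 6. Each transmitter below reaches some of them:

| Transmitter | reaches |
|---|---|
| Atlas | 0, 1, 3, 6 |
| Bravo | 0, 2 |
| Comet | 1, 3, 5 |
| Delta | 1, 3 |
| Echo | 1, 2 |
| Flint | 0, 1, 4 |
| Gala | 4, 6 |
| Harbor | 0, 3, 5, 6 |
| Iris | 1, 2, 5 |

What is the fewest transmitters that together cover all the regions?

3

Take {Atlas, Gala, Iris}. Their union is {0, 1, 2, 3, 4, 5, 6}, which is all 7 regions.
No 2 of the 9 transmitters cover everything (all 36 combinations miss at least one region), so 3 is optimal.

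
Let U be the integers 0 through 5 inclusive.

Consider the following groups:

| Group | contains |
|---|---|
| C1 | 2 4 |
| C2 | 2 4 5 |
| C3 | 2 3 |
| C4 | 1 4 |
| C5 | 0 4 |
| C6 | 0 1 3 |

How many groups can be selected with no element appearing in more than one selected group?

C3, C5 are pairwise disjoint (C3={2,3}; C5={0,4}).
Every remaining group overlaps one of these, and no 3 of the listed groups are pairwise disjoint, so 2 is the maximum.

2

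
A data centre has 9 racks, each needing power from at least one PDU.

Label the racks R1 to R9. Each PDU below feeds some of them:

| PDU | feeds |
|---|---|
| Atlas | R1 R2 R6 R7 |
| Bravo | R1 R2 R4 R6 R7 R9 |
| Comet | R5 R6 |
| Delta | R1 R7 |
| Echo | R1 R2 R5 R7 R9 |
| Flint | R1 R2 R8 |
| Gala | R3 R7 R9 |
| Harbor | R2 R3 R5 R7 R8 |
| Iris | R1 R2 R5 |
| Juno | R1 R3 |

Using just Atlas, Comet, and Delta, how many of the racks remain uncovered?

Union of Atlas, Comet, Delta = {R1, R2, R5, R6, R7}.
Not covered: R3, R4, R8, R9 — 4 racks.

4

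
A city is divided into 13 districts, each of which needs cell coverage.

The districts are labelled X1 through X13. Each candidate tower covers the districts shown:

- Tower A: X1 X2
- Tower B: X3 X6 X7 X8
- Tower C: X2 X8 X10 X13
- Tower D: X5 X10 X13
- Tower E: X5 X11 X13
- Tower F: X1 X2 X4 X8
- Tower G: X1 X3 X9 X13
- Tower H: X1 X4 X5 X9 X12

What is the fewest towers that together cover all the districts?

Take {B, C, E, H}. Their union is {X1, X2, X3, X4, X5, X6, X7, X8, X9, X10, X11, X12, X13}, which is all 13 districts.
Only E contains X11, so E is forced; the remaining 10 districts need at least 3 more towers (each remaining tower adds at most 4) — so at least 4 towers are needed, and 4 is optimal.

4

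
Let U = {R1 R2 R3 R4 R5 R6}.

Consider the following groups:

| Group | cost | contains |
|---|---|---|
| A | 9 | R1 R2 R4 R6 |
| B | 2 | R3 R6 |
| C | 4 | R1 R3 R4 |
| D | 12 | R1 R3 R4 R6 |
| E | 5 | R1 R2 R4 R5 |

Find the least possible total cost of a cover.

B, E together cover every item (B ∪ E = {R1, R2, R3, R4, R5, R6}); total cost 2 + 5 = 7.
No covering selection has total cost below 7.

7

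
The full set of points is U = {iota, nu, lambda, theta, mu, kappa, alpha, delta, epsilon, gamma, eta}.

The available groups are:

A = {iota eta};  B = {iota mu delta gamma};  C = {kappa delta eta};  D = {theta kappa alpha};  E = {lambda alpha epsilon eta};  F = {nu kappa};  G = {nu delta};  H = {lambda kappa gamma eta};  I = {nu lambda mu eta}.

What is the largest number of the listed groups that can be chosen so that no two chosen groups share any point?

3

B, E, F are pairwise disjoint (B={iota,mu,delta,gamma}; E={lambda,alpha,epsilon,eta}; F={nu,kappa}).
Every remaining group overlaps one of these, and no 4 of the listed groups are pairwise disjoint, so 3 is the maximum.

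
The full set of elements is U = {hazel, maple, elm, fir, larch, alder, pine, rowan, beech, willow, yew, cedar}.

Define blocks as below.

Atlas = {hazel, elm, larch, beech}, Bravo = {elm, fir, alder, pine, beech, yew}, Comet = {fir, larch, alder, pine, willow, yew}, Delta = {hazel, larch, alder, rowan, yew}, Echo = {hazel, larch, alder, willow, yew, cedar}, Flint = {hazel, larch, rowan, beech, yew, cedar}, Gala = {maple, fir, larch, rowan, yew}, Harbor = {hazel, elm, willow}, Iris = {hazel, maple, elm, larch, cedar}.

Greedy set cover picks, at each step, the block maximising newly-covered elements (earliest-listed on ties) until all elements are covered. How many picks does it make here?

3

Greedy: pick Bravo (covers 6 new) → pick Echo (covers 4 new) → pick Gala (covers 2 new). Total picks: 3.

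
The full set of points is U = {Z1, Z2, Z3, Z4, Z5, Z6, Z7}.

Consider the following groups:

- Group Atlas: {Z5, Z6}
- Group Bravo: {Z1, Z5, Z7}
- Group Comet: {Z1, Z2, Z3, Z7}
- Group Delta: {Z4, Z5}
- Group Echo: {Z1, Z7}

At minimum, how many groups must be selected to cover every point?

Atlas and Comet and Delta together: Atlas ∪ Comet ∪ Delta = {Z1, Z2, Z3, Z4, Z5, Z6, Z7} — every point is covered.
Only Comet contains Z2, so Comet is forced; the remaining 3 points need at least 2 more groups (each remaining group adds at most 2) — so at least 3 groups are needed, and 3 is optimal.

3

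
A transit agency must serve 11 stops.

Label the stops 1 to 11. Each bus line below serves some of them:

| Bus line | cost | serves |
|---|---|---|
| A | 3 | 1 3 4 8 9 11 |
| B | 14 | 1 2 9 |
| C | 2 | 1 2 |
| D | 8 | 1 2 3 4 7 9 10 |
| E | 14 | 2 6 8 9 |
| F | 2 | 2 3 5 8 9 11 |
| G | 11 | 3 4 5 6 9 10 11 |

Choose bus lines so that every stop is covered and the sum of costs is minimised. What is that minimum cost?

D, F, G together cover every stop (D ∪ F ∪ G = {1, 2, 3, 4, 5, 6, 7, 8, 9, 10, 11}); total cost 8 + 2 + 11 = 21.
The greedy pick F, A, D, G costs 24; no covering selection beats 21.

21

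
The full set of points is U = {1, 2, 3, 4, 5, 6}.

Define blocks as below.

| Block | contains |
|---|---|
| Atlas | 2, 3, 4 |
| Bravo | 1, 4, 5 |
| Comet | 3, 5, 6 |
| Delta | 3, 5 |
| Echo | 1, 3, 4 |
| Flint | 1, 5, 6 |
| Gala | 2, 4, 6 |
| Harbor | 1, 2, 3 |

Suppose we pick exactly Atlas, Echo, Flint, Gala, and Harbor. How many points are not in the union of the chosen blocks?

Union of Atlas, Echo, Flint, Gala, Harbor = {1, 2, 3, 4, 5, 6} — that's every point, so 0 are uncovered.

0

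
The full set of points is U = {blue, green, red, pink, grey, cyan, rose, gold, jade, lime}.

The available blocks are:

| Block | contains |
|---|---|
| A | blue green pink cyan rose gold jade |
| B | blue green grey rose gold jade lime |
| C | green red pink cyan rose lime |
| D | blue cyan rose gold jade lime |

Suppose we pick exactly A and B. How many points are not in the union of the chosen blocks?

1

Union of A, B = {blue, green, pink, grey, cyan, rose, gold, jade, lime}.
Not covered: red — 1 point.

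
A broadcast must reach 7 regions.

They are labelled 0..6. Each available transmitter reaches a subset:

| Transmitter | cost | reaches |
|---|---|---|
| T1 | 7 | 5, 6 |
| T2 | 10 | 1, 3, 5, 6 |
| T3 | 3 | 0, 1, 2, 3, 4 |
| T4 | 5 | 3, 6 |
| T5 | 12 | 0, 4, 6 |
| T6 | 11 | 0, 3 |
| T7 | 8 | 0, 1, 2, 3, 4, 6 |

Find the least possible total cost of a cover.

10

T1, T3 together cover every region (T1 ∪ T3 = {0, 1, 2, 3, 4, 5, 6}); total cost 7 + 3 = 10.
No covering selection has total cost below 10.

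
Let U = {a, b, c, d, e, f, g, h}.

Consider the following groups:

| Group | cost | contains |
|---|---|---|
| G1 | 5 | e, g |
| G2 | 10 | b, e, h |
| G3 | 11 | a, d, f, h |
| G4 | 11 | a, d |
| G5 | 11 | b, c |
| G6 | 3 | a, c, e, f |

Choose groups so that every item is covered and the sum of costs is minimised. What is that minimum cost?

G1, G3, G5 together cover every item (G1 ∪ G3 ∪ G5 = {a, b, c, d, e, f, g, h}); total cost 5 + 11 + 11 = 27.
The greedy pick G6, G1, G2, G3 costs 29; no covering selection beats 27.

27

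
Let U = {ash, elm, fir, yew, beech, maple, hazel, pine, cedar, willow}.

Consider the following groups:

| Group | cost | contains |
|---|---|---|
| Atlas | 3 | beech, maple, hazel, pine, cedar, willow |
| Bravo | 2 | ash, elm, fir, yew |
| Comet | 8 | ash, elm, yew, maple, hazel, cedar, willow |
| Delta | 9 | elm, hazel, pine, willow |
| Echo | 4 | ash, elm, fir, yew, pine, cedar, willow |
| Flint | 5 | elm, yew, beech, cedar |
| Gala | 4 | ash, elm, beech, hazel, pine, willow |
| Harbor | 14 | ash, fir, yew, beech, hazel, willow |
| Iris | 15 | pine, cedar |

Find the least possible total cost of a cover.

Atlas, Bravo together cover every point (Atlas ∪ Bravo = {ash, elm, fir, yew, beech, maple, hazel, pine, cedar, willow}); total cost 3 + 2 = 5.
No covering selection has total cost below 5.

5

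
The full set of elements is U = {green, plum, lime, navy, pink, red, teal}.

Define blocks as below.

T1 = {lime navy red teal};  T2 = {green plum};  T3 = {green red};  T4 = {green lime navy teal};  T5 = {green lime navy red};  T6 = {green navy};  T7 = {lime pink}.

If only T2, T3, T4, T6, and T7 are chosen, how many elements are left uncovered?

0

Union of T2, T3, T4, T6, T7 = {green, plum, lime, navy, pink, red, teal} — that's every element, so 0 are uncovered.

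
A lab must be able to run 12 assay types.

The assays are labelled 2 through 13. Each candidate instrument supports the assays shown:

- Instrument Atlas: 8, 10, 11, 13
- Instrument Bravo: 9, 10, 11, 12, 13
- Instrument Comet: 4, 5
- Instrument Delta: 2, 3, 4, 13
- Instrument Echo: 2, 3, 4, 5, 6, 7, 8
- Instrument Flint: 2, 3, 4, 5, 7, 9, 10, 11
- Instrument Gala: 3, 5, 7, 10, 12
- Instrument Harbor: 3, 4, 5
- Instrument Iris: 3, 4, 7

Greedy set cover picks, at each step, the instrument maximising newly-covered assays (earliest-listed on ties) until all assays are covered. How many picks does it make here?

4

Greedy: pick Flint (covers 8 new) → pick Atlas (covers 2 new) → pick Bravo (covers 1 new) → pick Echo (covers 1 new). Total picks: 4.
(The true minimum cover uses only 2 instruments, so greedy is not optimal here.)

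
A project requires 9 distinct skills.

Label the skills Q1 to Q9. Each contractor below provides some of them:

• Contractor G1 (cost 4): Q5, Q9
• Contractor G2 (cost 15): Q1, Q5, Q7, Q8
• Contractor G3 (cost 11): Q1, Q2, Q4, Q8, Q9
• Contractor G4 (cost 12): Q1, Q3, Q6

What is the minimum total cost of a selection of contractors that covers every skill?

G2, G3, G4 together cover every skill (G2 ∪ G3 ∪ G4 = {Q1, Q2, Q3, Q4, Q5, Q6, Q7, Q8, Q9}); total cost 15 + 11 + 12 = 38.
The greedy pick G1, G3, G4, G2 costs 42; no covering selection beats 38.

38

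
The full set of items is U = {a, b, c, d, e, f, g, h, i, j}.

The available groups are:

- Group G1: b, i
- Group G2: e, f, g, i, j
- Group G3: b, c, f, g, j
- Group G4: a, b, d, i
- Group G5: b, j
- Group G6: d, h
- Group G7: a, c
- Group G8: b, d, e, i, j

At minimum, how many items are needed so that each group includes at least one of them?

The 4 items {b, c, d, f} hit every group.
No choice of 3 items meets every group, so 4 is the minimum.

4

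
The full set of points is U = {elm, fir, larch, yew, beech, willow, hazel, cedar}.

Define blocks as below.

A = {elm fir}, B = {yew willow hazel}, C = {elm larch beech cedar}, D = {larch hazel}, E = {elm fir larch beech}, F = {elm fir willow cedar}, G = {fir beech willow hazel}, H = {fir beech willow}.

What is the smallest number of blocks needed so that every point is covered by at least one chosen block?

Take {B, C, E}. Their union is {elm, fir, larch, yew, beech, willow, hazel, cedar}, which is all 8 points.
Only B contains yew, so B is forced; the remaining 5 points need at least 2 more blocks (each remaining block adds at most 4) — so at least 3 blocks are needed, and 3 is optimal.

3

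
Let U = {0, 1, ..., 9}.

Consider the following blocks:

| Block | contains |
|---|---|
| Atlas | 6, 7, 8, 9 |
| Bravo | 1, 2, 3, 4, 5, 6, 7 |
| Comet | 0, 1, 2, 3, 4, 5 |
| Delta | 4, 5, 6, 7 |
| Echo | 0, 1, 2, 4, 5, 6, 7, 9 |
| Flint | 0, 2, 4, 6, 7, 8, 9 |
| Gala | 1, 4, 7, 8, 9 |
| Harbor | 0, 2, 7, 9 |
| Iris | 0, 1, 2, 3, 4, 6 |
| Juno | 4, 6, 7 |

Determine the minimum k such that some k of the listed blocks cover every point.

2

Take {Bravo, Flint}. Their union is {0, 1, 2, 3, 4, 5, 6, 7, 8, 9}, which is all 10 points.
No single block has all 10 points (the largest, Echo, has 8), so 2 is optimal.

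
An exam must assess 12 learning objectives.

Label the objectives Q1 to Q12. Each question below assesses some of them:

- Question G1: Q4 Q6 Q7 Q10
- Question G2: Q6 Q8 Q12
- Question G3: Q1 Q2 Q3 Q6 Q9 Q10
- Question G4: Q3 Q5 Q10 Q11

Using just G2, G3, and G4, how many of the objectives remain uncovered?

2

Union of G2, G3, G4 = {Q1, Q2, Q3, Q5, Q6, Q8, Q9, Q10, Q11, Q12}.
Not covered: Q4, Q7 — 2 objectives.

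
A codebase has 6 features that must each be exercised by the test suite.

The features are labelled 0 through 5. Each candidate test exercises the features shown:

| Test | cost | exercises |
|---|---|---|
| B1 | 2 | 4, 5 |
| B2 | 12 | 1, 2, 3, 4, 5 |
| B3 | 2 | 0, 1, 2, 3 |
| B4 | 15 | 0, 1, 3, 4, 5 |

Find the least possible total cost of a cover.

B1, B3 together cover every feature (B1 ∪ B3 = {0, 1, 2, 3, 4, 5}); total cost 2 + 2 = 4.
No covering selection has total cost below 4.

4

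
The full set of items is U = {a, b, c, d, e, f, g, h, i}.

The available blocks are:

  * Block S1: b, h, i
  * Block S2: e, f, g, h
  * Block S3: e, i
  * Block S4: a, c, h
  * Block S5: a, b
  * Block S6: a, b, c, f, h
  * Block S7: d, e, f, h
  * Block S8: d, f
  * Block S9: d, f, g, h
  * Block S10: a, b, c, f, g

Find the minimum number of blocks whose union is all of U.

S3, S7, and S10 cover everything between them: the union {a, b, c, d, e, f, g, h, i} is all of U.
No 2 of the 10 blocks cover everything (all 45 combinations miss at least one item), so 3 is optimal.

3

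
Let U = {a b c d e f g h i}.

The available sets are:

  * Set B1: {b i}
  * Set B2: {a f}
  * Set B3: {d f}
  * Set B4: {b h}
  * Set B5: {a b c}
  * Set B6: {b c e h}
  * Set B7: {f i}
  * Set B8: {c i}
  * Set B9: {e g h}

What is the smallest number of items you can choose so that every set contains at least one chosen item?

4

The 4 items {b, f, g, i} hit every set.
No choice of 3 items meets every set, so 4 is the minimum.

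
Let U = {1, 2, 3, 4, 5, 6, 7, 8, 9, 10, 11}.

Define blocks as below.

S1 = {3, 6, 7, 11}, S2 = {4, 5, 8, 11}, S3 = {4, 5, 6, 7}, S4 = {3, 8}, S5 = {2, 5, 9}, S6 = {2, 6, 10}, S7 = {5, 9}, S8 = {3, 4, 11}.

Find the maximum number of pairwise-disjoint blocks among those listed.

3

S6, S7, S8 are pairwise disjoint (S6={2,6,10}; S7={5,9}; S8={3,4,11}).
Every remaining block overlaps one of these, and no 4 of the listed blocks are pairwise disjoint, so 3 is the maximum.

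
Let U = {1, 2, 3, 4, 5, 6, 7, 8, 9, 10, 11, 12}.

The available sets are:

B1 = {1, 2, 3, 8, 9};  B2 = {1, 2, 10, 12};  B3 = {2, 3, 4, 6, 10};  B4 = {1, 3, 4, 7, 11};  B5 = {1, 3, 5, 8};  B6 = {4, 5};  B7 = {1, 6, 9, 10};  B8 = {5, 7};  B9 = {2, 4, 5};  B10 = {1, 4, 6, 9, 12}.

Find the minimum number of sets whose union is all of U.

B3, B4, B5, and B10 cover everything between them: the union {1, 2, 3, 4, 5, 6, 7, 8, 9, 10, 11, 12} is all of U.
Only B4 contains 11, so B4 is forced; the remaining 7 elements need at least 3 more sets (each remaining set adds at most 3) — so at least 4 sets are needed, and 4 is optimal.

4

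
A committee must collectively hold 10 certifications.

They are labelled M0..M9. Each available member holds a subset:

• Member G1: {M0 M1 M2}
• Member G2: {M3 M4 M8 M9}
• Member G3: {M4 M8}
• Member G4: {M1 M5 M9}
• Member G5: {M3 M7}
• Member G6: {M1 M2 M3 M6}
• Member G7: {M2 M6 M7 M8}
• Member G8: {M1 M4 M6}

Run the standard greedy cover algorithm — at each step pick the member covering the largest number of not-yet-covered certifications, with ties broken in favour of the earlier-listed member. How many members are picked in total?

4

Greedy: pick G2 (covers 4 new) → pick G1 (covers 3 new) → pick G7 (covers 2 new) → pick G4 (covers 1 new). Total picks: 4.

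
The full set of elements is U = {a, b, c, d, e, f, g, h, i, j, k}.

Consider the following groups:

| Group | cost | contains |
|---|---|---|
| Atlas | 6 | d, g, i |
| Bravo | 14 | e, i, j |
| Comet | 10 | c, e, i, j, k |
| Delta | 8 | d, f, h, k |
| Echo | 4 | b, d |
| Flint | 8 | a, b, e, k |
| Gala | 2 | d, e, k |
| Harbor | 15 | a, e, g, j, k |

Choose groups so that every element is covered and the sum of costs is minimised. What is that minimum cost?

32

Atlas, Comet, Delta, Flint together cover every element (Atlas ∪ Comet ∪ Delta ∪ Flint = {a, b, c, d, e, f, g, h, i, j, k}); total cost 6 + 10 + 8 + 8 = 32.
The greedy pick Gala, Atlas, Delta, Echo, Comet, Flint costs 38; no covering selection beats 32.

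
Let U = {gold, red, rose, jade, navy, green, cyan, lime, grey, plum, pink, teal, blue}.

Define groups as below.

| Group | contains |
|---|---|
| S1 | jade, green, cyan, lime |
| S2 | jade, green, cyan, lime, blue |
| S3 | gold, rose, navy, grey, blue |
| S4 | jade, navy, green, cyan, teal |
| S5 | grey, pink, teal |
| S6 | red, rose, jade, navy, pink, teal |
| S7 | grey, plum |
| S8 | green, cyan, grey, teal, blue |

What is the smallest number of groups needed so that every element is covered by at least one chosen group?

S1, S3, S6, and S7 cover everything between them: the union {gold, red, rose, jade, navy, green, cyan, lime, grey, plum, pink, teal, blue} is all of U.
No 3 of the 8 groups cover everything (all 56 combinations miss at least one element), so 4 is optimal.

4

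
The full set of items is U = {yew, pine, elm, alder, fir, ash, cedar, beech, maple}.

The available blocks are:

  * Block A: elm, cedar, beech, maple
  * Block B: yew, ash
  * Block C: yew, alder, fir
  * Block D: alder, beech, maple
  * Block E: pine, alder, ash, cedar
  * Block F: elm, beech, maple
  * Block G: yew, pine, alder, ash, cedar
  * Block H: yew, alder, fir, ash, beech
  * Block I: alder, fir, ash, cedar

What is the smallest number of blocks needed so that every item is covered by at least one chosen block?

3

Take {A, C, E}. Their union is {yew, pine, elm, alder, fir, ash, cedar, beech, maple}, which is all 9 items.
No 2 of the 9 blocks cover everything (all 36 combinations miss at least one item), so 3 is optimal.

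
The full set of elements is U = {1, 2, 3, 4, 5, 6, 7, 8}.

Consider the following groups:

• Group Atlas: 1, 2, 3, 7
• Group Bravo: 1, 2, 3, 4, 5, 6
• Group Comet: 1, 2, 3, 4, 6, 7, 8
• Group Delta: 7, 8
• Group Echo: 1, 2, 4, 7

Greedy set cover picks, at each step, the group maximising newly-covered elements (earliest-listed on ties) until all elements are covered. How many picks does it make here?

2

Greedy: pick Comet (covers 7 new) → pick Bravo (covers 1 new). Total picks: 2.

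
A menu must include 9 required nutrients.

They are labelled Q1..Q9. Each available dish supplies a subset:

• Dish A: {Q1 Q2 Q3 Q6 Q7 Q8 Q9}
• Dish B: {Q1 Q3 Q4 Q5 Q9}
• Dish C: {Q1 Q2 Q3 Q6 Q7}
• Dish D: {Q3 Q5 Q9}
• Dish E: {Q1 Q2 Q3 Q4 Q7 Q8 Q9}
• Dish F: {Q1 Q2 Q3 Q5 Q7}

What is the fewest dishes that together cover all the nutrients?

2

A and B together: A ∪ B = {Q1, Q2, Q3, Q4, Q5, Q6, Q7, Q8, Q9} — every nutrient is covered.
No single dish has all 9 nutrients (the largest, A, has 7), so 2 is optimal.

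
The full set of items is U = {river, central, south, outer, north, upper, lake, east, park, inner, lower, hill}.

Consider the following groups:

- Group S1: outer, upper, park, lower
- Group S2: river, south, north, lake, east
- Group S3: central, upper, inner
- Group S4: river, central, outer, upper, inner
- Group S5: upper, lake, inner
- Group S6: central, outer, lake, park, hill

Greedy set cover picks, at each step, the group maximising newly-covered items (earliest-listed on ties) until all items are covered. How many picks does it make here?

Greedy: pick S2 (covers 5 new) → pick S1 (covers 4 new) → pick S3 (covers 2 new) → pick S6 (covers 1 new). Total picks: 4.

4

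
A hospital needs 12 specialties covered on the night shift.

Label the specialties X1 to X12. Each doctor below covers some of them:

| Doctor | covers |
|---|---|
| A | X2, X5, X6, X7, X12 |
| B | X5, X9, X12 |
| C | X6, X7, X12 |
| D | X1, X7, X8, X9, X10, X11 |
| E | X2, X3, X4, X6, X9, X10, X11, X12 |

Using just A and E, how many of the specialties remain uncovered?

2

Union of A, E = {X2, X3, X4, X5, X6, X7, X9, X10, X11, X12}.
Not covered: X1, X8 — 2 specialties.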